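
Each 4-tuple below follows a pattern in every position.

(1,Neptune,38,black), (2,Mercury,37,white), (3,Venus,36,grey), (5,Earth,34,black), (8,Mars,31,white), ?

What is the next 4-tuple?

First value — each term is the sum of the two before it: 1, 2, 3, 5, 8 → 13.
For the planet, runs through the planets Mercury→Neptune: Neptune, Mercury, Venus, Earth, Mars → Jupiter.
Third value — together with the first value always sums to 39: 38, 37, 36, 34, 31 → 26.
Shade goes black, white, grey, black, white → grey (repeats black → white → grey).
So the next 4-tuple is (13,Jupiter,26,grey).

(13,Jupiter,26,grey)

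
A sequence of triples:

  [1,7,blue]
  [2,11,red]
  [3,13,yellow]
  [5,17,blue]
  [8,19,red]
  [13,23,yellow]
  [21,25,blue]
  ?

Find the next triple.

First component: each term is the sum of the two before it; 1, 2, 3, 5, 8, 13, 21 → 34.
Second component: 7, 11, 13, 17, 19, 23, 25 → 29 (alternating steps +4, +2, +4, +2, …).
For the colour, repeats blue → red → yellow: blue, red, yellow, blue, red, yellow, blue → red.
Combining the parts gives [34,29,red].

[34,29,red]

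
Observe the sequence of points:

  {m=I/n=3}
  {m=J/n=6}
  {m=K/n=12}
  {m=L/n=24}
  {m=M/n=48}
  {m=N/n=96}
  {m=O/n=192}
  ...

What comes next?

M: I, J, K, L, M, N, O → P (letters move forward 1 place in the alphabet).
N: 3, 6, 12, 24, 48, 96, 192 → 384 (×2 each step).
Putting it together: {m=P/n=384}.

{m=P/n=384}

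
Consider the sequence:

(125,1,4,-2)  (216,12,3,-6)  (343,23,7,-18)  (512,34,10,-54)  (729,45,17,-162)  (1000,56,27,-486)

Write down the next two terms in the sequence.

First coordinate goes 125, 216, 343, 512, 729, 1000 → 1331 → 1728 (perfect cubes: 5³, 6³, 7³, …).
Second coordinate: +11 each step; 1, 12, 23, 34, 45, 56 → 67 → 78.
Third coordinate: 4, 3, 7, 10, 17, 27 → 44 → 71 (each term is the sum of the two before it).
Fourth coordinate goes -2, -6, -18, -54, -162, -486 → -1458 → -4374 (×3 each step).
So the next two terms are (1331,67,44,-1458) and (1728,78,71,-4374).

(1331,67,44,-1458), (1728,78,71,-4374)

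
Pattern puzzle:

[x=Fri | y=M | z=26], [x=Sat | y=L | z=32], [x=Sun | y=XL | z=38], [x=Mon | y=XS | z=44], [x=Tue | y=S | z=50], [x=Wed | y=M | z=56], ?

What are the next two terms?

X goes Fri, Sat, Sun, Mon, Tue, Wed → Thu → Fri (runs through the weekdays Mon→Sun).
Y: repeats M → L → XL → XS → S, so M, L, XL, XS, S, M → L → XL.
Z goes 26, 32, 38, 44, 50, 56 → 62 → 68 (+6 each step).
So the next two terms are [x=Thu | y=L | z=62] and [x=Fri | y=XL | z=68].

[x=Thu | y=L | z=62], [x=Fri | y=XL | z=68]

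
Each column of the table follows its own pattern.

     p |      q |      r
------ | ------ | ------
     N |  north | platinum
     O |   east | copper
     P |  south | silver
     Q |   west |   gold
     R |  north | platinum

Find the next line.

For the column p, letters move forward 1 place in the alphabet: N, O, P, Q, R → S.
For the column q, repeats north → east → south → west: north, east, south, west, north → east.
Column r: repeats platinum → copper → silver → gold; platinum, copper, silver, gold, platinum → copper.
So the next line is S  east  copper.

S  east  copper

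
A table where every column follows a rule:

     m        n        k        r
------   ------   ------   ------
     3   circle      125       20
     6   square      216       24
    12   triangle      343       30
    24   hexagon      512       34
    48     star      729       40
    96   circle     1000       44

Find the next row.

192  square  1331  50

Column m: ×2 each step; 3, 6, 12, 24, 48, 96 → 192.
Column n: repeats circle → square → triangle → hexagon → star; circle, square, triangle, hexagon, star, circle → square.
Column k — perfect cubes: 5³, 6³, 7³, …: 125, 216, 343, 512, 729, 1000 → 1331.
For the column r, alternating steps +4, +6, +4, +6, …: 20, 24, 30, 34, 40, 44 → 50.
Combining the parts gives 192  square  1331  50.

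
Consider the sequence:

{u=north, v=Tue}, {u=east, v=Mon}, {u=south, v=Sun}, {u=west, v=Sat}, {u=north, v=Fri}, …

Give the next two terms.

{u=east, v=Thu}, {u=south, v=Wed}

U: north, east, south, west, north → east → south (repeats north → east → south → west).
V: runs backward through the weekdays Mon→Sun, so Tue, Mon, Sun, Sat, Fri → Thu → Wed.
Putting the parts together: {u=east, v=Thu} and then {u=south, v=Wed}.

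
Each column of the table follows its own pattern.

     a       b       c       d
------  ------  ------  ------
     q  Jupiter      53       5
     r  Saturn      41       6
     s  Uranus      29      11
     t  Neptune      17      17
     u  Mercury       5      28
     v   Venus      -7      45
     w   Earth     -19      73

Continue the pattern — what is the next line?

Column a: letters move forward 1 place in the alphabet, so q, r, s, t, u, v, w → x.
Column b: runs through the planets Mercury→Neptune; Jupiter, Saturn, Uranus, Neptune, Mercury, Venus, Earth → Mars.
Column c: −12 each step, so 53, 41, 29, 17, 5, -7, -19 → -31.
For the column d, each term is the sum of the two before it: 5, 6, 11, 17, 28, 45, 73 → 118.
Combining the parts gives x  Mars  -31  118.

x  Mars  -31  118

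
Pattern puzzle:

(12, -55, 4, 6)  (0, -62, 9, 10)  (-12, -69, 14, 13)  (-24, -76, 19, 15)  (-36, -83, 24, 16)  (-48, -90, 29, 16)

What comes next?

First value: 12, 0, -12, -24, -36, -48 → -60 (−12 each step).
For the second value, −7 each step: -55, -62, -69, -76, -83, -90 → -97.
Third value goes 4, 9, 14, 19, 24, 29 → 34 (+5 each step).
Fourth value: differences are 4, 3, 2, … (decreasing by 1 each time); 6, 10, 13, 15, 16, 16 → 15.
So the next tuple is (-60, -97, 34, 15).

(-60, -97, 34, 15)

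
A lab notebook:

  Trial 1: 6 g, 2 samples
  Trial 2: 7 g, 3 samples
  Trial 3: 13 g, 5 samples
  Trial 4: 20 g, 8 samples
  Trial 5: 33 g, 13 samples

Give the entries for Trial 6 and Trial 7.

53 g, 21 samples; 86 g, 34 samples

G: 6, 7, 13, 20, 33 → 53 → 86 (each term is the sum of the two before it).
Samples: each term is the sum of the two before it, so 2, 3, 5, 8, 13 → 21 → 34.
Putting the parts together: 53 g, 21 samples and then 86 g, 34 samples.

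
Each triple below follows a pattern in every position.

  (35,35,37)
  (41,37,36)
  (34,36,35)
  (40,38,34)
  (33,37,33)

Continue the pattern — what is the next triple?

For the first part, alternating steps +6, −7, +6, −7, …: 35, 41, 34, 40, 33 → 39.
Second part: 35, 37, 36, 38, 37 → 39 (alternating steps +2, −1, +2, −1, …).
Third part goes 37, 36, 35, 34, 33 → 32 (−1 each step).
So the next triple is (39,39,32).

(39,39,32)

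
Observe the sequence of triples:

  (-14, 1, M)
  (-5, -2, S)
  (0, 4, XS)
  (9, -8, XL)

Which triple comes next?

(14, 16, L)

First component goes -14, -5, 0, 9 → 14 (alternating steps +9, +5, +9, +5, …).
Second component: ×(-2) each step; 1, -2, 4, -8 → 16.
For the size, runs backward through clothing sizes XS→XL: M, S, XS, XL → L.
Combining the parts gives (14, 16, L).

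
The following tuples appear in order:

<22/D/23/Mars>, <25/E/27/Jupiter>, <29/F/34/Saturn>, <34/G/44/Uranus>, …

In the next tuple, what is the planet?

Planet: Mars, Jupiter, Saturn, Uranus → Neptune (runs through the planets Mercury→Neptune).

Neptune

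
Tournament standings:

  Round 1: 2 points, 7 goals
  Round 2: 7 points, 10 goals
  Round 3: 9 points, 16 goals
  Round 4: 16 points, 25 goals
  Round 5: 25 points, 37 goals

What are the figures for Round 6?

Points: each term is the sum of the two before it; 2, 7, 9, 16, 25 → 41.
Goals: 7, 10, 16, 25, 37 → 52 (differences are 3, 6, 9, … (increasing by 3 each time)).
Putting it together: 41 points, 52 goals.

41 points, 52 goals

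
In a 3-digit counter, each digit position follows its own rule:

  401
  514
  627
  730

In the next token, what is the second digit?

First digit — +1 each step, mod 10: 4, 5, 6, 7 → 8.
Second digit — +1 each step, mod 10: 0, 1, 2, 3 → 4.
Third digit: +3 each step, mod 10; 1, 4, 7, 0 → 3.

4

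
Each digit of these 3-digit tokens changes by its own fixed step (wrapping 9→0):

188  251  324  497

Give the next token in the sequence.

First digit — +1 each step, mod 10: 1, 2, 3, 4 → 5.
Second digit goes 8, 5, 2, 9 → 6 (−3 each step, mod 10).
Third digit: +3 each step, mod 10; 8, 1, 4, 7 → 0.
Combining the parts gives 560.

560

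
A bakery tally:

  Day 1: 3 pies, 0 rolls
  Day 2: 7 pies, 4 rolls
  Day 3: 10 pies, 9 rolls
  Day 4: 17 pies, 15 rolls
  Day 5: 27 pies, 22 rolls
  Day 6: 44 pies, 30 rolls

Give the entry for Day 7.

71 pies, 39 rolls

Pies — each term is the sum of the two before it: 3, 7, 10, 17, 27, 44 → 71.
For the rolls, differences are 4, 5, 6, … (increasing by 1 each time): 0, 4, 9, 15, 22, 30 → 39.
Putting it together: 71 pies, 39 rolls.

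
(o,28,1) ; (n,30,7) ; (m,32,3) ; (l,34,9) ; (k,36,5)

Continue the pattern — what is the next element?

(j,38,11)

Letter: letters move back 1 place in the alphabet, so o, n, m, l, k → j.
Second component goes 28, 30, 32, 34, 36 → 38 (+2 each step).
Third component: alternating steps +6, −4, +6, −4, …, so 1, 7, 3, 9, 5 → 11.
Putting it together: (j,38,11).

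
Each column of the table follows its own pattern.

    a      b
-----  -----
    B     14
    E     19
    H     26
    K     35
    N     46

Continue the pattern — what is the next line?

Q  59

Column a: B, E, H, K, N → Q (letters move forward 3 places in the alphabet).
Column b: differences are 5, 7, 9, … (increasing by 2 each time); 14, 19, 26, 35, 46 → 59.
So the next line is Q  59.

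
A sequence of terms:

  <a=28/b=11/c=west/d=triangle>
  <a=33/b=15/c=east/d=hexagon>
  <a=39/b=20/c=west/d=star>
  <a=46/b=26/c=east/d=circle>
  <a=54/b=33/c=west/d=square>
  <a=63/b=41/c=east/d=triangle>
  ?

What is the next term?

For the a, differences are 5, 6, 7, … (increasing by 1 each time): 28, 33, 39, 46, 54, 63 → 73.
B: 11, 15, 20, 26, 33, 41 → 50 (differences are 4, 5, 6, … (increasing by 1 each time)).
C goes west, east, west, east, west, east → west (alternates west ↔ east).
D: repeats triangle → hexagon → star → circle → square, so triangle, hexagon, star, circle, square, triangle → hexagon.
So the next term is <a=73/b=50/c=west/d=hexagon>.

<a=73/b=50/c=west/d=hexagon>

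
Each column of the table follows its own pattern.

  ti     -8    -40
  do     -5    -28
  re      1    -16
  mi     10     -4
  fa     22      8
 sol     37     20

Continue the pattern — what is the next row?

la  55  32

Note: ti, do, re, mi, fa, sol → la (runs through the solfège scale do→ti).
Second component: differences are 3, 6, 9, … (increasing by 3 each time); -8, -5, 1, 10, 22, 37 → 55.
Third component: -40, -28, -16, -4, 8, 20 → 32 (+12 each step).
So the next row is la  55  32.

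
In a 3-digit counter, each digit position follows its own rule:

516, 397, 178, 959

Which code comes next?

First digit — −2 each step, mod 10: 5, 3, 1, 9 → 7.
Second digit — −2 each step, mod 10: 1, 9, 7, 5 → 3.
Third digit: +1 each step, mod 10; 6, 7, 8, 9 → 0.
Putting it together: 730.

730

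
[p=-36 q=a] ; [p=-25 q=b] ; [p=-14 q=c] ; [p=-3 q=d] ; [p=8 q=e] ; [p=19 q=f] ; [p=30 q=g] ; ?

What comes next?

P goes -36, -25, -14, -3, 8, 19, 30 → 41 (+11 each step).
Q goes a, b, c, d, e, f, g → h (letters move forward 1 place in the alphabet).
Combining the parts gives [p=41 q=h].

[p=41 q=h]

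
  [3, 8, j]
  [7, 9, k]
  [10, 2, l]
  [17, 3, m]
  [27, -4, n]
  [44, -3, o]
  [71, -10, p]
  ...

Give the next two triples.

First part: each term is the sum of the two before it, so 3, 7, 10, 17, 27, 44, 71 → 115 → 186.
For the second part, alternating steps +1, −7, +1, −7, …: 8, 9, 2, 3, -4, -3, -10 → -9 → -16.
Letter: letters move forward 1 place in the alphabet; j, k, l, m, n, o, p → q → r.
So the next two triples are [115, -9, q] and [186, -16, r].

[115, -9, q], [186, -16, r]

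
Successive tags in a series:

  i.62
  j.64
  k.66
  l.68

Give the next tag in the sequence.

m.70

Letter: letters move forward 1 place in the alphabet; i, j, k, l → m.
For the second component, +2 each step: 62, 64, 66, 68 → 70.
So the next tag is m.70.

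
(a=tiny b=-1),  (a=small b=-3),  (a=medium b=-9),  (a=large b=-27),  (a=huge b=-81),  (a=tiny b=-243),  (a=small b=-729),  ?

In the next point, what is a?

A goes tiny, small, medium, large, huge, tiny, small → medium (repeats tiny → small → medium → large → huge).

medium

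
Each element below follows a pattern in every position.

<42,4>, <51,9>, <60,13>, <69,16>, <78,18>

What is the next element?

<87,19>

First slot: +9 each step; 42, 51, 60, 69, 78 → 87.
Second slot — differences are 5, 4, 3, … (decreasing by 1 each time): 4, 9, 13, 16, 18 → 19.
Putting it together: <87,19>.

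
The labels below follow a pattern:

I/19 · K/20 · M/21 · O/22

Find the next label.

Letter: letters move forward 2 places in the alphabet, so I, K, M, O → Q.
Second component: +1 each step, so 19, 20, 21, 22 → 23.
Combining the parts gives Q/23.

Q/23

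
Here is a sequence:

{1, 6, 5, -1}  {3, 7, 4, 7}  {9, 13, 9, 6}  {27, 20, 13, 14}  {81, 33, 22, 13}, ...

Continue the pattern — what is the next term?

First coordinate: ×3 each step; 1, 3, 9, 27, 81 → 243.
Second coordinate goes 6, 7, 13, 20, 33 → 53 (each term is the sum of the two before it).
Third coordinate — each term is the sum of the two before it: 5, 4, 9, 13, 22 → 35.
Fourth coordinate: alternating steps +8, −1, +8, −1, …, so -1, 7, 6, 14, 13 → 21.
So the next term is {243, 53, 35, 21}.

{243, 53, 35, 21}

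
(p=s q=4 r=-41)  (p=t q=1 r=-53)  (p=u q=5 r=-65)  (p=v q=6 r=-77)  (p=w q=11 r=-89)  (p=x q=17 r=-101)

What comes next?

(p=y q=28 r=-113)

P: letters move forward 1 place in the alphabet, so s, t, u, v, w, x → y.
Q: each term is the sum of the two before it; 4, 1, 5, 6, 11, 17 → 28.
R: −12 each step, so -41, -53, -65, -77, -89, -101 → -113.
Combining the parts gives (p=y q=28 r=-113).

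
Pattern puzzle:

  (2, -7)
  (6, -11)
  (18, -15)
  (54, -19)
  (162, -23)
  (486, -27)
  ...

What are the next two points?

(1458, -31), (4374, -35)

For the first value, ×3 each step: 2, 6, 18, 54, 162, 486 → 1458 → 4374.
Second value: −4 each step, so -7, -11, -15, -19, -23, -27 → -31 → -35.
Putting the parts together: (1458, -31) and then (4374, -35).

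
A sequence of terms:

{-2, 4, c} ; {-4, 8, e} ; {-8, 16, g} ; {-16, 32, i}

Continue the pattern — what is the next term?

First component — ×2 each step: -2, -4, -8, -16 → -32.
Second component: ×2 each step, so 4, 8, 16, 32 → 64.
Letter: letters move forward 2 places in the alphabet; c, e, g, i → k.
Putting it together: {-32, 64, k}.

{-32, 64, k}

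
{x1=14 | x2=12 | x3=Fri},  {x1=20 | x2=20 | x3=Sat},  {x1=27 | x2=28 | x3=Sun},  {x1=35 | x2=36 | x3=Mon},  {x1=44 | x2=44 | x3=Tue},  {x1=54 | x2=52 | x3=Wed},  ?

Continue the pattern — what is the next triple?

{x1=65 | x2=60 | x3=Thu}

X1 goes 14, 20, 27, 35, 44, 54 → 65 (differences are 6, 7, 8, … (increasing by 1 each time)).
X2 goes 12, 20, 28, 36, 44, 52 → 60 (+8 each step).
X3: runs through the weekdays Mon→Sun, so Fri, Sat, Sun, Mon, Tue, Wed → Thu.
Combining the parts gives {x1=65 | x2=60 | x3=Thu}.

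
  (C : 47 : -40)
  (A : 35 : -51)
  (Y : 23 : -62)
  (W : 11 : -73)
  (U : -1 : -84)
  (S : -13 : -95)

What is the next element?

(Q : -25 : -106)

Letter: C, A, Y, W, U, S → Q (letters move back 2 places in the alphabet, wrapping A→Z).
For the second coordinate, −12 each step: 47, 35, 23, 11, -1, -13 → -25.
Third coordinate: −11 each step, so -40, -51, -62, -73, -84, -95 → -106.
Putting it together: (Q : -25 : -106).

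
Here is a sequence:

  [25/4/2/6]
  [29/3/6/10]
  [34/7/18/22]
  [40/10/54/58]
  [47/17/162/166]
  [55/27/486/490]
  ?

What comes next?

First coordinate: 25, 29, 34, 40, 47, 55 → 64 (differences are 4, 5, 6, … (increasing by 1 each time)).
Second coordinate: each term is the sum of the two before it; 4, 3, 7, 10, 17, 27 → 44.
Third coordinate goes 2, 6, 18, 54, 162, 486 → 1458 (×3 each step).
Fourth coordinate: always 4 more than the third coordinate; 6, 10, 22, 58, 166, 490 → 1462.
So the next element is [64/44/1458/1462].

[64/44/1458/1462]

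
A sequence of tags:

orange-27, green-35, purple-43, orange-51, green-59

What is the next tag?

purple-67

For the colour, repeats orange → green → purple: orange, green, purple, orange, green → purple.
Second component — +8 each step: 27, 35, 43, 51, 59 → 67.
Putting it together: purple-67.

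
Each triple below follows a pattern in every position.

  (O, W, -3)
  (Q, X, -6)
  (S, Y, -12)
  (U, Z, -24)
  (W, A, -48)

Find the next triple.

(Y, B, -96)

For the first letter, letters move forward 2 places in the alphabet: O, Q, S, U, W → Y.
Second letter: letters move forward 1 place in the alphabet, wrapping Z→A; W, X, Y, Z, A → B.
Third value: -3, -6, -12, -24, -48 → -96 (×2 each step).
Putting it together: (Y, B, -96).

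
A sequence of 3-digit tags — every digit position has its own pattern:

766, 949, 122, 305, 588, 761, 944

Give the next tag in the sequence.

127

For the first digit, +2 each step, mod 10: 7, 9, 1, 3, 5, 7, 9 → 1.
Second digit: −2 each step, mod 10, so 6, 4, 2, 0, 8, 6, 4 → 2.
Third digit: +3 each step, mod 10, so 6, 9, 2, 5, 8, 1, 4 → 7.
Combining the parts gives 127.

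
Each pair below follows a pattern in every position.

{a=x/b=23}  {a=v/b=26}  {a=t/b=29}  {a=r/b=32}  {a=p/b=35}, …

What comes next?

A: letters move back 2 places in the alphabet, so x, v, t, r, p → n.
B: 23, 26, 29, 32, 35 → 38 (+3 each step).
Putting it together: {a=n/b=38}.

{a=n/b=38}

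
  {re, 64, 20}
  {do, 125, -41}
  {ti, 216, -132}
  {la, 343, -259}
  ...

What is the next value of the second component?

For the second component, perfect cubes: 4³, 5³, 6³, …: 64, 125, 216, 343 → 512.

512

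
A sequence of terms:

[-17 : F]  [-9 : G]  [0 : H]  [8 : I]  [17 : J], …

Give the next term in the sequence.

For the first coordinate, alternating steps +8, +9, +8, +9, …: -17, -9, 0, 8, 17 → 25.
For the letter, letters move forward 1 place in the alphabet: F, G, H, I, J → K.
Combining the parts gives [25 : K].

[25 : K]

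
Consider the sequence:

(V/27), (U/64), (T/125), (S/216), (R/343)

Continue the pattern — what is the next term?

Letter: letters move back 1 place in the alphabet, so V, U, T, S, R → Q.
Second slot goes 27, 64, 125, 216, 343 → 512 (perfect cubes: 3³, 4³, 5³, …).
Putting it together: (Q/512).

(Q/512)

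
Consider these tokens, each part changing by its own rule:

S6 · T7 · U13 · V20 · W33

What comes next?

X53

Letter goes S, T, U, V, W → X (letters move forward 1 place in the alphabet).
Second component — each term is the sum of the two before it: 6, 7, 13, 20, 33 → 53.
So the next token is X53.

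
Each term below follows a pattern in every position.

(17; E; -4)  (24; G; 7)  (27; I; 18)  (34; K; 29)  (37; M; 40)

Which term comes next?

First slot: alternating steps +7, +3, +7, +3, …, so 17, 24, 27, 34, 37 → 44.
Letter: letters move forward 2 places in the alphabet, so E, G, I, K, M → O.
Third slot: +11 each step; -4, 7, 18, 29, 40 → 51.
So the next term is (44; O; 51).

(44; O; 51)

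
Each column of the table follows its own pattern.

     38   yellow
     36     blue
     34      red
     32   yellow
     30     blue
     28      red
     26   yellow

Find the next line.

24  blue

First component: −2 each step, so 38, 36, 34, 32, 30, 28, 26 → 24.
Colour: repeats yellow → blue → red, so yellow, blue, red, yellow, blue, red, yellow → blue.
Combining the parts gives 24  blue.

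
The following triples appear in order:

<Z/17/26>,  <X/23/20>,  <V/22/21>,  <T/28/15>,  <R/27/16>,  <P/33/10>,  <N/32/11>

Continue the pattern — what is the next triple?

For the letter, letters move back 2 places in the alphabet: Z, X, V, T, R, P, N → L.
Second coordinate: alternating steps +6, −1, +6, −1, …, so 17, 23, 22, 28, 27, 33, 32 → 38.
Third coordinate: 26, 20, 21, 15, 16, 10, 11 → 5 (together with the second coordinate always sums to 43).
So the next triple is <L/38/5>.

<L/38/5>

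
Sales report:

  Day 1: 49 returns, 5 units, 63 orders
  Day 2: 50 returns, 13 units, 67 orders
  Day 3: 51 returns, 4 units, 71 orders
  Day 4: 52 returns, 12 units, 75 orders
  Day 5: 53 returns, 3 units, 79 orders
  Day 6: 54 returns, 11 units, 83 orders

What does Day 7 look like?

55 returns, 2 units, 87 orders

Returns goes 49, 50, 51, 52, 53, 54 → 55 (+1 each step).
Units: alternating steps +8, −9, +8, −9, …, so 5, 13, 4, 12, 3, 11 → 2.
Orders goes 63, 67, 71, 75, 79, 83 → 87 (+4 each step).
Combining the parts gives 55 returns, 2 units, 87 orders.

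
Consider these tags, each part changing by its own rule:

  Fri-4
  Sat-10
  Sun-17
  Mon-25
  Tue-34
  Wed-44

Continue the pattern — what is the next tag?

Thu-55

Day goes Fri, Sat, Sun, Mon, Tue, Wed → Thu (runs through the weekdays Mon→Sun).
Second component — differences are 6, 7, 8, … (increasing by 1 each time): 4, 10, 17, 25, 34, 44 → 55.
Combining the parts gives Thu-55.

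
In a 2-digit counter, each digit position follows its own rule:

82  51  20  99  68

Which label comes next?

First digit: −3 each step, mod 10, so 8, 5, 2, 9, 6 → 3.
Second digit: 2, 1, 0, 9, 8 → 7 (−1 each step, mod 10).
So the next label is 37.

37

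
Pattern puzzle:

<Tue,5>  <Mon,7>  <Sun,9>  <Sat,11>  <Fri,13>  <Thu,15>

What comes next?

<Wed,17>

Day goes Tue, Mon, Sun, Sat, Fri, Thu → Wed (runs backward through the weekdays Mon→Sun).
Second value goes 5, 7, 9, 11, 13, 15 → 17 (+2 each step).
Putting it together: <Wed,17>.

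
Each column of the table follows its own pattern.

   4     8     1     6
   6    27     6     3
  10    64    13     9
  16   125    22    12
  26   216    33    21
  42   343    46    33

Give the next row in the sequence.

68  512  61  54

First component — each term is the sum of the two before it: 4, 6, 10, 16, 26, 42 → 68.
Second component: perfect cubes: 2³, 3³, 4³, …, so 8, 27, 64, 125, 216, 343 → 512.
Third component goes 1, 6, 13, 22, 33, 46 → 61 (differences are 5, 7, 9, … (increasing by 2 each time)).
Fourth component: 6, 3, 9, 12, 21, 33 → 54 (each term is the sum of the two before it).
Putting it together: 68  512  61  54.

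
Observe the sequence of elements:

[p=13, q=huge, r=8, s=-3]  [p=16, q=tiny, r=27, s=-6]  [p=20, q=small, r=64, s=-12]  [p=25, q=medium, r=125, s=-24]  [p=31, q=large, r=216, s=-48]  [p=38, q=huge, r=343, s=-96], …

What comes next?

[p=46, q=tiny, r=512, s=-192]

P — differences are 3, 4, 5, … (increasing by 1 each time): 13, 16, 20, 25, 31, 38 → 46.
Q goes huge, tiny, small, medium, large, huge → tiny (repeats huge → tiny → small → medium → large).
R: perfect cubes: 2³, 3³, 4³, …, so 8, 27, 64, 125, 216, 343 → 512.
S — ×2 each step: -3, -6, -12, -24, -48, -96 → -192.
Combining the parts gives [p=46, q=tiny, r=512, s=-192].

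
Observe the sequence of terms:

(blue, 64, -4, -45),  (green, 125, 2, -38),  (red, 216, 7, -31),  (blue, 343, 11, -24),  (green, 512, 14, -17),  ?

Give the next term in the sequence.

(red, 729, 16, -10)

Colour: repeats blue → green → red, so blue, green, red, blue, green → red.
Second coordinate: 64, 125, 216, 343, 512 → 729 (perfect cubes: 4³, 5³, 6³, …).
Third coordinate: differences are 6, 5, 4, … (decreasing by 1 each time), so -4, 2, 7, 11, 14 → 16.
Fourth coordinate: +7 each step; -45, -38, -31, -24, -17 → -10.
So the next term is (red, 729, 16, -10).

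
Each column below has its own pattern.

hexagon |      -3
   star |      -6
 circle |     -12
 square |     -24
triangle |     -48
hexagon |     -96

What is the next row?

star  -192

Shape: repeats hexagon → star → circle → square → triangle; hexagon, star, circle, square, triangle, hexagon → star.
Second component — ×2 each step: -3, -6, -12, -24, -48, -96 → -192.
Putting it together: star  -192.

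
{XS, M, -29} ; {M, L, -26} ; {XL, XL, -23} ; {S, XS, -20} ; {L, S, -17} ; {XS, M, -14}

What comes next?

First size — repeats XS → M → XL → S → L: XS, M, XL, S, L, XS → M.
Second size goes M, L, XL, XS, S, M → L (repeats M → L → XL → XS → S).
Third part: -29, -26, -23, -20, -17, -14 → -11 (+3 each step).
Putting it together: {M, L, -11}.

{M, L, -11}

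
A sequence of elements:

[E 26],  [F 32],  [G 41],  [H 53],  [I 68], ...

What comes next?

[J 86]

Letter: letters move forward 1 place in the alphabet; E, F, G, H, I → J.
Second part: differences are 6, 9, 12, … (increasing by 3 each time), so 26, 32, 41, 53, 68 → 86.
Putting it together: [J 86].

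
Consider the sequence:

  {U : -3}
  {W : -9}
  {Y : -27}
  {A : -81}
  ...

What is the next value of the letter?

C

Letter: letters move forward 2 places in the alphabet, wrapping Z→A, so U, W, Y, A → C.
Second coordinate — ×3 each step: -3, -9, -27, -81 → -243.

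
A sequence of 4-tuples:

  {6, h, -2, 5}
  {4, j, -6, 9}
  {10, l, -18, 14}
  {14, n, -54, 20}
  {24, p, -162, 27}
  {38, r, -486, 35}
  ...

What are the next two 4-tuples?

{62, t, -1458, 44}, {100, v, -4374, 54}

First part: each term is the sum of the two before it; 6, 4, 10, 14, 24, 38 → 62 → 100.
Letter: letters move forward 2 places in the alphabet, so h, j, l, n, p, r → t → v.
Third part: ×3 each step, so -2, -6, -18, -54, -162, -486 → -1458 → -4374.
Fourth part — differences are 4, 5, 6, … (increasing by 1 each time): 5, 9, 14, 20, 27, 35 → 44 → 54.
So the next two 4-tuples are {62, t, -1458, 44} and {100, v, -4374, 54}.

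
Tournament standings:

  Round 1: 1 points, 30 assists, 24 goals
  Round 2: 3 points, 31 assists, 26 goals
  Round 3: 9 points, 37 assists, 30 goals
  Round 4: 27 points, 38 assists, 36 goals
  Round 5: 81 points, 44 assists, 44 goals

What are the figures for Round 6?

Points — ×3 each step: 1, 3, 9, 27, 81 → 243.
Assists — alternating steps +1, +6, +1, +6, …: 30, 31, 37, 38, 44 → 45.
Goals: differences are 2, 4, 6, … (increasing by 2 each time); 24, 26, 30, 36, 44 → 54.
Combining the parts gives 243 points, 45 assists, 54 goals.

243 points, 45 assists, 54 goals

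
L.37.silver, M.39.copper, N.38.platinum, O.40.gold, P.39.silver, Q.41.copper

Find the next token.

For the letter, letters move forward 1 place in the alphabet: L, M, N, O, P, Q → R.
Second component: alternating steps +2, −1, +2, −1, …, so 37, 39, 38, 40, 39, 41 → 40.
Metal — repeats silver → copper → platinum → gold: silver, copper, platinum, gold, silver, copper → platinum.
Putting it together: R.40.platinum.

R.40.platinum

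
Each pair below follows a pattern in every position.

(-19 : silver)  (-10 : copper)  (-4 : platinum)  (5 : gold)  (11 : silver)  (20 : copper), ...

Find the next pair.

First component goes -19, -10, -4, 5, 11, 20 → 26 (alternating steps +9, +6, +9, +6, …).
For the metal, repeats silver → copper → platinum → gold: silver, copper, platinum, gold, silver, copper → platinum.
So the next pair is (26 : platinum).

(26 : platinum)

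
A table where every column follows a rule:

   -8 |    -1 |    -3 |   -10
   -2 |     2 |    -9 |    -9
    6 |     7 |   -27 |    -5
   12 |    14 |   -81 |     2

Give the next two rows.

First component: alternating steps +6, +8, +6, +8, …; -8, -2, 6, 12 → 20 → 26.
Second component goes -1, 2, 7, 14 → 23 → 34 (differences are 3, 5, 7, … (increasing by 2 each time)).
For the third component, ×3 each step: -3, -9, -27, -81 → -243 → -729.
Fourth component goes -10, -9, -5, 2 → 12 → 25 (differences are 1, 4, 7, … (increasing by 3 each time)).
So the next two rows are 20  23  -243  12 and 26  34  -729  25.

20  23  -243  12; 26  34  -729  25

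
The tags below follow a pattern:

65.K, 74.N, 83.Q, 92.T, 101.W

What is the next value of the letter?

For the letter, letters move forward 3 places in the alphabet: K, N, Q, T, W → Z.

Z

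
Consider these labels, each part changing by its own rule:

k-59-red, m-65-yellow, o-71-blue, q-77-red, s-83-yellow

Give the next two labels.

Letter goes k, m, o, q, s → u → w (letters move forward 2 places in the alphabet).
For the second component, +6 each step: 59, 65, 71, 77, 83 → 89 → 95.
Colour: repeats red → yellow → blue, so red, yellow, blue, red, yellow → blue → red.
So the next two labels are u-89-blue and w-95-red.

u-89-blue, w-95-red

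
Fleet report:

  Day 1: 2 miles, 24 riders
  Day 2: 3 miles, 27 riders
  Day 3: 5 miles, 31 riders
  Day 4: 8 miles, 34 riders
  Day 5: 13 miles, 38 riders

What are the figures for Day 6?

Miles goes 2, 3, 5, 8, 13 → 21 (each term is the sum of the two before it).
For the riders, alternating steps +3, +4, +3, +4, …: 24, 27, 31, 34, 38 → 41.
Combining the parts gives 21 miles, 41 riders.

21 miles, 41 riders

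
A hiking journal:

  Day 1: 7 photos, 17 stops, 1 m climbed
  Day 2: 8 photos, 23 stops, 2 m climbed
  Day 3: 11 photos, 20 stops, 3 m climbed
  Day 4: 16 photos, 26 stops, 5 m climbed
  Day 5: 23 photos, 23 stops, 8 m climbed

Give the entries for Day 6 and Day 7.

Photos goes 7, 8, 11, 16, 23 → 32 → 43 (differences are 1, 3, 5, … (increasing by 2 each time)).
Stops: 17, 23, 20, 26, 23 → 29 → 26 (alternating steps +6, −3, +6, −3, …).
M climbed: 1, 2, 3, 5, 8 → 13 → 21 (each term is the sum of the two before it).
So the next two rows are 32 photos, 29 stops, 13 m climbed and 43 photos, 26 stops, 21 m climbed.

32 photos, 29 stops, 13 m climbed; 43 photos, 26 stops, 21 m climbed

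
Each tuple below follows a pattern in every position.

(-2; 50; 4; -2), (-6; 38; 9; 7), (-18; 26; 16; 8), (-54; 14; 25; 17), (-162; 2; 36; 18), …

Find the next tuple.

(-486; -10; 49; 27)

First value: ×3 each step; -2, -6, -18, -54, -162 → -486.
Second value: −12 each step; 50, 38, 26, 14, 2 → -10.
For the third value, perfect squares: 2², 3², 4², …: 4, 9, 16, 25, 36 → 49.
For the fourth value, alternating steps +9, +1, +9, +1, …: -2, 7, 8, 17, 18 → 27.
Combining the parts gives (-486; -10; 49; 27).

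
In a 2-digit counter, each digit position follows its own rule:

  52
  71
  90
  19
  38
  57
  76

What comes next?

95

First digit: 5, 7, 9, 1, 3, 5, 7 → 9 (+2 each step, mod 10).
Second digit: −1 each step, mod 10, so 2, 1, 0, 9, 8, 7, 6 → 5.
So the next token is 95.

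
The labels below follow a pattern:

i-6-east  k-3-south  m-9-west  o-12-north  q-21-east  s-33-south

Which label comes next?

u-54-west

Letter: letters move forward 2 places in the alphabet; i, k, m, o, q, s → u.
Second component: 6, 3, 9, 12, 21, 33 → 54 (each term is the sum of the two before it).
Direction: repeats east → south → west → north; east, south, west, north, east, south → west.
Combining the parts gives u-54-west.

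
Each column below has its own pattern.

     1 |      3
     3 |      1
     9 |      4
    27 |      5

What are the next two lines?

First component: ×3 each step; 1, 3, 9, 27 → 81 → 243.
Second component goes 3, 1, 4, 5 → 9 → 14 (each term is the sum of the two before it).
Putting the parts together: 81  9 and then 243  14.

81  9; 243  14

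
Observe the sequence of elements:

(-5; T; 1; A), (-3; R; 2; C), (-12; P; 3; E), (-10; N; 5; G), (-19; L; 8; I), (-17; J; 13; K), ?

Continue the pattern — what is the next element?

First entry goes -5, -3, -12, -10, -19, -17 → -26 (alternating steps +2, −9, +2, −9, …).
First letter — letters move back 2 places in the alphabet: T, R, P, N, L, J → H.
Third entry — each term is the sum of the two before it: 1, 2, 3, 5, 8, 13 → 21.
Second letter goes A, C, E, G, I, K → M (letters move forward 2 places in the alphabet).
So the next element is (-26; H; 21; M).

(-26; H; 21; M)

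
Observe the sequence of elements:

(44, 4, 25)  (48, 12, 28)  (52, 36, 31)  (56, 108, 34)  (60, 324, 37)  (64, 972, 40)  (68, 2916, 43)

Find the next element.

(72, 8748, 46)

First component: +4 each step, so 44, 48, 52, 56, 60, 64, 68 → 72.
Second component: ×3 each step, so 4, 12, 36, 108, 324, 972, 2916 → 8748.
Third component: +3 each step, so 25, 28, 31, 34, 37, 40, 43 → 46.
So the next element is (72, 8748, 46).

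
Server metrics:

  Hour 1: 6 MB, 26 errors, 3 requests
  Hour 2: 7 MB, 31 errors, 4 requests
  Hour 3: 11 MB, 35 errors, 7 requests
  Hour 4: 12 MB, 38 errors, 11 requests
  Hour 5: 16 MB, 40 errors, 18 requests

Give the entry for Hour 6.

MB — alternating steps +1, +4, +1, +4, …: 6, 7, 11, 12, 16 → 17.
Errors goes 26, 31, 35, 38, 40 → 41 (differences are 5, 4, 3, … (decreasing by 1 each time)).
For the requests, each term is the sum of the two before it: 3, 4, 7, 11, 18 → 29.
Combining the parts gives 17 MB, 41 errors, 29 requests.

17 MB, 41 errors, 29 requests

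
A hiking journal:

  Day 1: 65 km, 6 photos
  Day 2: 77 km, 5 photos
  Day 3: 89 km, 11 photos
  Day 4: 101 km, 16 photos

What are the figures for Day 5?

Km goes 65, 77, 89, 101 → 113 (+12 each step).
Photos: 6, 5, 11, 16 → 27 (each term is the sum of the two before it).
Combining the parts gives 113 km, 27 photos.

113 km, 27 photos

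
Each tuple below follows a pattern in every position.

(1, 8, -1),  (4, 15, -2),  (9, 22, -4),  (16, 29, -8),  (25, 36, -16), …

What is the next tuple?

(36, 43, -32)

First coordinate: perfect squares: 1², 2², 3², …, so 1, 4, 9, 16, 25 → 36.
Second coordinate — +7 each step: 8, 15, 22, 29, 36 → 43.
Third coordinate: ×2 each step; -1, -2, -4, -8, -16 → -32.
So the next tuple is (36, 43, -32).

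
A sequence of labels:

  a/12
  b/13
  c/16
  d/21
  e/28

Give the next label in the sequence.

For the letter, letters move forward 1 place in the alphabet: a, b, c, d, e → f.
Second component: differences are 1, 3, 5, … (increasing by 2 each time), so 12, 13, 16, 21, 28 → 37.
Putting it together: f/37.

f/37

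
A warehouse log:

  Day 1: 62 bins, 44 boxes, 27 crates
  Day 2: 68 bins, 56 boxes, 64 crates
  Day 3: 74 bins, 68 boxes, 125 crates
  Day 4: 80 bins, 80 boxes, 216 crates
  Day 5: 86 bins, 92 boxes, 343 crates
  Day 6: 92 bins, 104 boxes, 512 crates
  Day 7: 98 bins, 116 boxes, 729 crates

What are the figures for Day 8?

104 bins, 128 boxes, 1000 crates

Bins goes 62, 68, 74, 80, 86, 92, 98 → 104 (+6 each step).
Boxes: +12 each step; 44, 56, 68, 80, 92, 104, 116 → 128.
Crates: perfect cubes: 3³, 4³, 5³, …, so 27, 64, 125, 216, 343, 512, 729 → 1000.
Putting it together: 104 bins, 128 boxes, 1000 crates.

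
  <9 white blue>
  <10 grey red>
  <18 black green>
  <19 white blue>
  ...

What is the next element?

<27 grey red>

First part goes 9, 10, 18, 19 → 27 (alternating steps +1, +8, +1, +8, …).
Shade: repeats white → grey → black; white, grey, black, white → grey.
Colour: repeats blue → red → green; blue, red, green, blue → red.
Combining the parts gives <27 grey red>.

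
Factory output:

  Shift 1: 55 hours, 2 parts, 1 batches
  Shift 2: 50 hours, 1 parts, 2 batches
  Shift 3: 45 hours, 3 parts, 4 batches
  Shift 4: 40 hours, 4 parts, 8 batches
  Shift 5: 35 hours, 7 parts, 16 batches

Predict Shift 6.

30 hours, 11 parts, 32 batches

Hours — −5 each step: 55, 50, 45, 40, 35 → 30.
Parts goes 2, 1, 3, 4, 7 → 11 (each term is the sum of the two before it).
Batches: ×2 each step, so 1, 2, 4, 8, 16 → 32.
So the next line is 30 hours, 11 parts, 32 batches.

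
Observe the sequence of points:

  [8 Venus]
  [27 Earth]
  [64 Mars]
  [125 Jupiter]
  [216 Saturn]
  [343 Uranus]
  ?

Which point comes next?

First value — perfect cubes: 2³, 3³, 4³, …: 8, 27, 64, 125, 216, 343 → 512.
For the planet, runs through the planets Mercury→Neptune: Venus, Earth, Mars, Jupiter, Saturn, Uranus → Neptune.
Putting it together: [512 Neptune].

[512 Neptune]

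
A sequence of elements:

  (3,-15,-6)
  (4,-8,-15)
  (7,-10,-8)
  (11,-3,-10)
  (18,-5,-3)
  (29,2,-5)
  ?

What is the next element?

(47,0,2)

First coordinate: each term is the sum of the two before it; 3, 4, 7, 11, 18, 29 → 47.
Second coordinate goes -15, -8, -10, -3, -5, 2 → 0 (alternating steps +7, −2, +7, −2, …).
Third coordinate goes -6, -15, -8, -10, -3, -5 → 2 (always the previous value of the second coordinate).
Combining the parts gives (47,0,2).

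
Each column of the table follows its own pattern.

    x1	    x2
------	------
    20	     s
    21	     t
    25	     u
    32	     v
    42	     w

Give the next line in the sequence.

Column x1: differences are 1, 4, 7, … (increasing by 3 each time), so 20, 21, 25, 32, 42 → 55.
Column x2: letters move forward 1 place in the alphabet; s, t, u, v, w → x.
So the next line is 55  x.

55  x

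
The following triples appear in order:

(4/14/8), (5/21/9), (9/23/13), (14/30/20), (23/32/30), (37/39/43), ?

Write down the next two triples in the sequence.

(60/41/59), (97/48/78)

For the first part, each term is the sum of the two before it: 4, 5, 9, 14, 23, 37 → 60 → 97.
Second part — alternating steps +7, +2, +7, +2, …: 14, 21, 23, 30, 32, 39 → 41 → 48.
For the third part, differences are 1, 4, 7, … (increasing by 3 each time): 8, 9, 13, 20, 30, 43 → 59 → 78.
So the next two triples are (60/41/59) and (97/48/78).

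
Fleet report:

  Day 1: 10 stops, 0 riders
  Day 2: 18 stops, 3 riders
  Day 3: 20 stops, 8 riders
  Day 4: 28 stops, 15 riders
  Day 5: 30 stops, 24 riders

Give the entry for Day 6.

For the stops, alternating steps +8, +2, +8, +2, …: 10, 18, 20, 28, 30 → 38.
For the riders, differences are 3, 5, 7, … (increasing by 2 each time): 0, 3, 8, 15, 24 → 35.
Putting it together: 38 stops, 35 riders.

38 stops, 35 riders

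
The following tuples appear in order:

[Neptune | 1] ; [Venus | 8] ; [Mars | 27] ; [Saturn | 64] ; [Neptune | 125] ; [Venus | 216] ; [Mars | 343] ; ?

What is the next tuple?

[Saturn | 512]

Planet goes Neptune, Venus, Mars, Saturn, Neptune, Venus, Mars → Saturn (repeats Neptune → Venus → Mars → Saturn).
For the second slot, perfect cubes: 1³, 2³, 3³, …: 1, 8, 27, 64, 125, 216, 343 → 512.
So the next tuple is [Saturn | 512].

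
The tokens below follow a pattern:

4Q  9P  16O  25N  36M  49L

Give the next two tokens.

First component: perfect squares: 2², 3², 4², …, so 4, 9, 16, 25, 36, 49 → 64 → 81.
Letter — letters move back 1 place in the alphabet: Q, P, O, N, M, L → K → J.
Putting the parts together: 64K and then 81J.

64K, 81J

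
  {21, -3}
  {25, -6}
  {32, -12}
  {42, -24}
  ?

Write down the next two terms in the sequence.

{55, -48}, {71, -96}

First component — differences are 4, 7, 10, … (increasing by 3 each time): 21, 25, 32, 42 → 55 → 71.
Second component: -3, -6, -12, -24 → -48 → -96 (×2 each step).
Putting the parts together: {55, -48} and then {71, -96}.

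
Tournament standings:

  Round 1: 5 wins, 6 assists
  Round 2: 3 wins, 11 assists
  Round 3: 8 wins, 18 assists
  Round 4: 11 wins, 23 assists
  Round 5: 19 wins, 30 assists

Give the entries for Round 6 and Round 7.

30 wins, 35 assists; 49 wins, 42 assists

Wins: each term is the sum of the two before it, so 5, 3, 8, 11, 19 → 30 → 49.
Assists: alternating steps +5, +7, +5, +7, …; 6, 11, 18, 23, 30 → 35 → 42.
So the next two records are 30 wins, 35 assists and 49 wins, 42 assists.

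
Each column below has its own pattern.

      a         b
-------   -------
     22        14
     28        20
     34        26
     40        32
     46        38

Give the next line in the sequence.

52  44

For the column a, +6 each step: 22, 28, 34, 40, 46 → 52.
Column b: always 8 less than the column a, so 14, 20, 26, 32, 38 → 44.
Putting it together: 52  44.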